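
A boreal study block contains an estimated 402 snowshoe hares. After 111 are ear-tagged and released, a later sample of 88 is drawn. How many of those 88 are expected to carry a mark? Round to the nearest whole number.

expected recaptures ≈ 24

Expected recaptures E[R] = M·C / N.
E[R] = 111 × 88 / 402 = 9768 / 402 ≈ 24.3 → 24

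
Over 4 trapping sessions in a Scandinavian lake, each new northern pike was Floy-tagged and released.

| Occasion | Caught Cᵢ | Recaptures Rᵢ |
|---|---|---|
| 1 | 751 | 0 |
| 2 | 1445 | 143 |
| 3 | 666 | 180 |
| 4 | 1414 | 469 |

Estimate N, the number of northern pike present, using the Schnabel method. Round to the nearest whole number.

Marked at large before each occasion: Mᵢ = Σⱼ<ᵢ (Cⱼ − Rⱼ) → M1=0, M2=751, M3=2053, M4=2539
Σ MᵢCᵢ = 0·751 + 751·1445 + 2053·666 + 2539·1414 = 0 + 1085195 + 1367298 + 3590146 = 6042639
Σ Rᵢ = 0 + 143 + 180 + 469 = 792
N̂ = 6042639 / 792 ≈ 7629.6 → 7630

N ≈ 7630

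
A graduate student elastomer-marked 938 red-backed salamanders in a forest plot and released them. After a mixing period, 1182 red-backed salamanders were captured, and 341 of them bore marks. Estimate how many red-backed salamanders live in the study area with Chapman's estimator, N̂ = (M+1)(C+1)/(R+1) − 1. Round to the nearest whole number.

N̂ = (938+1)(1182+1)/(341+1) − 1 = 939·1183/342 − 1
= 1110837/342 − 1 ≈ 3248.1 − 1 ≈ 3247.1 → 3247

N ≈ 3247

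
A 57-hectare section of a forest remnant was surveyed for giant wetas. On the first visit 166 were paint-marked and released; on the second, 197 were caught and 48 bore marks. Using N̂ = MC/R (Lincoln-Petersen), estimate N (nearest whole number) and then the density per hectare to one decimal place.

N̂ = 166·197/48 = 32702/48 ≈ 681.3 → 681
Density = N̂ / area = 681 / 57 ≈ 11.947 → 11.9 per hectare

density ≈ 11.9 giant wetas per hectare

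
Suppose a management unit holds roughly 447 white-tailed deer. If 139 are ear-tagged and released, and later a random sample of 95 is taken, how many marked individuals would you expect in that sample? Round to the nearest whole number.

expected recaptures ≈ 30

Expected recaptures E[R] = M·C / N.
E[R] = 139 × 95 / 447 = 13205 / 447 ≈ 29.5 → 30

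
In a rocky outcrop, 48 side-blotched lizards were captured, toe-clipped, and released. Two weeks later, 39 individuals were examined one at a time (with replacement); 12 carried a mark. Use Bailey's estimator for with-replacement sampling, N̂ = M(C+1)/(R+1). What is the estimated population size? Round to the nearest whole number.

N̂ = 48·(39+1)/(12+1) = 48·40/13 = 1920/13 ≈ 147.7 → 148

N ≈ 148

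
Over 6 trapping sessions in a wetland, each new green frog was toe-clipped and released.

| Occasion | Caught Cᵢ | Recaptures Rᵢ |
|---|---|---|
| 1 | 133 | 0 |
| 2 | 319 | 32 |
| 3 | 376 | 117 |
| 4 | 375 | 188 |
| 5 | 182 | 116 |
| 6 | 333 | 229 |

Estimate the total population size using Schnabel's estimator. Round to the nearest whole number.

N ≈ 1353

Marked at large before each occasion: Mᵢ = Σⱼ<ᵢ (Cⱼ − Rⱼ) → M1=0, M2=133, M3=420, M4=679, M5=866, M6=932
Σ MᵢCᵢ = 0·133 + 133·319 + 420·376 + 679·375 + 866·182 + 932·333 = 0 + 42427 + 157920 + 254625 + 157612 + 310356 = 922940
Σ Rᵢ = 0 + 32 + 117 + 188 + 116 + 229 = 682
N̂ = 922940 / 682 ≈ 1353.3 → 1353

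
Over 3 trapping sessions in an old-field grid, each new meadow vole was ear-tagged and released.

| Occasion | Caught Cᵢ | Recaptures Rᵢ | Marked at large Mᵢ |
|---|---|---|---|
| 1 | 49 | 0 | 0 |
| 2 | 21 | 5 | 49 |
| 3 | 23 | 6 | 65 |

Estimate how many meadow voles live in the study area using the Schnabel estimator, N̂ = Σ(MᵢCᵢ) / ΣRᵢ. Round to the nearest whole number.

Σ MᵢCᵢ = 0·49 + 49·21 + 65·23 = 0 + 1029 + 1495 = 2524
Σ Rᵢ = 0 + 5 + 6 = 11
N̂ = 2524 / 11 ≈ 229.45 → 229

N ≈ 229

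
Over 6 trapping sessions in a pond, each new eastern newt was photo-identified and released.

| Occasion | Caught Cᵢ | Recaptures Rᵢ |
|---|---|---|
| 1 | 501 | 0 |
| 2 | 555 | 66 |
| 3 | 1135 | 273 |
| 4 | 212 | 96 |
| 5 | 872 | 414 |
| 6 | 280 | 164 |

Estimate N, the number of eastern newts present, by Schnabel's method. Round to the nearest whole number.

N ≈ 4136

Marked at large before each occasion: Mᵢ = Σⱼ<ᵢ (Cⱼ − Rⱼ) → M1=0, M2=501, M3=990, M4=1852, M5=1968, M6=2426
Σ MᵢCᵢ = 0·501 + 501·555 + 990·1135 + 1852·212 + 1968·872 + 2426·280 = 0 + 278055 + 1123650 + 392624 + 1716096 + 679280 = 4189705
Σ Rᵢ = 0 + 66 + 273 + 96 + 414 + 164 = 1013
N̂ = 4189705 / 1013 ≈ 4135.9 → 4136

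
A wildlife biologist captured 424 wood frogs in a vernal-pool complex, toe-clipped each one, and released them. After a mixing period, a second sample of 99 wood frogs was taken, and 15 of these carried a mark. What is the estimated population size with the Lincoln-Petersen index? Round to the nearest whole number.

N = (424 × 99) / 15 = 41976 / 15 ≈ 2798.4 → 2798

N ≈ 2798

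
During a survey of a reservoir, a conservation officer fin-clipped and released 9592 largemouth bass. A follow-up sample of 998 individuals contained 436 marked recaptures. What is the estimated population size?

N = 21,956

The marked fraction in the recapture sample should equal the marked fraction in the population: 436/998 = 9592/N.
N = (9592 × 998) / 436 = 9572816 / 436 = 21956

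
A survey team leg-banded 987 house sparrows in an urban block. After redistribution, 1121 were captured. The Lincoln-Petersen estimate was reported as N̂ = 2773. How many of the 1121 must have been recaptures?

R = 399

From N = M·C/R: R = M·C / N = 987·1121 / 2773 = 1106427 / 2773 = 399.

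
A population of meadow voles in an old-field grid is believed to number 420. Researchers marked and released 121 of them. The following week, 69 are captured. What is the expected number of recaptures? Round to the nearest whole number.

The marked fraction of the population is 121/420, so in a sample of 69 expect C·(M/N) marked.
E[R] = 121 × 69 / 420 = 8349 / 420 ≈ 19.9 → 20

expected recaptures ≈ 20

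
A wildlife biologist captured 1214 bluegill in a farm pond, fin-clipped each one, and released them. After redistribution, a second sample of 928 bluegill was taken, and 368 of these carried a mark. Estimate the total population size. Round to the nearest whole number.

N ≈ 3061

The marked fraction in the recapture sample should equal the marked fraction in the population: 368/928 = 1214/N.
N = (1214 × 928) / 368 = 1126592 / 368 ≈ 3061.4 → 3061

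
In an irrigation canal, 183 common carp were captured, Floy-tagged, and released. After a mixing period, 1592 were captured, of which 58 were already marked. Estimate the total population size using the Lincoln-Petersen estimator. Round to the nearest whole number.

N ≈ 5023

If marked individuals mix randomly, R/C ≈ M/N, giving N ≈ M·C/R.
N = (183 × 1592) / 58 = 291336 / 58 ≈ 5023.0 → 5023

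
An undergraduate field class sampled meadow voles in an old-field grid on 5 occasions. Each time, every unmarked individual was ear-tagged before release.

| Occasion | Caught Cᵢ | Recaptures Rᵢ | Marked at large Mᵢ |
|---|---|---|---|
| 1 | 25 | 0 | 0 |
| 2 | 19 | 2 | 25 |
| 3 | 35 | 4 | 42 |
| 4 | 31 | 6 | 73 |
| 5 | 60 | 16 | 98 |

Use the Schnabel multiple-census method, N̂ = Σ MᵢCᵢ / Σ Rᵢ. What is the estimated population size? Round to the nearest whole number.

N ≈ 360

Σ MᵢCᵢ = 0·25 + 25·19 + 42·35 + 73·31 + 98·60 = 0 + 475 + 1470 + 2263 + 5880 = 10088
Σ Rᵢ = 0 + 2 + 4 + 6 + 16 = 28
N̂ = 10088 / 28 ≈ 360.3 → 360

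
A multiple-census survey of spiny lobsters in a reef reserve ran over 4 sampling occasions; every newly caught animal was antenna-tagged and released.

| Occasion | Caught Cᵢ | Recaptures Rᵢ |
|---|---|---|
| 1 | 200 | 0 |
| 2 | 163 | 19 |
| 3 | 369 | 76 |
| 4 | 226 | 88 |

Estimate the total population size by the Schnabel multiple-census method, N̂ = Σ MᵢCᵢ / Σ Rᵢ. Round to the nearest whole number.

Marked at large before each occasion: Mᵢ = Σⱼ<ᵢ (Cⱼ − Rⱼ) → M1=0, M2=200, M3=344, M4=637
Σ MᵢCᵢ = 0·200 + 200·163 + 344·369 + 637·226 = 0 + 32600 + 126936 + 143962 = 303498
Σ Rᵢ = 0 + 19 + 76 + 88 = 183
N̂ = 303498 / 183 ≈ 1658.46 → 1658

N ≈ 1658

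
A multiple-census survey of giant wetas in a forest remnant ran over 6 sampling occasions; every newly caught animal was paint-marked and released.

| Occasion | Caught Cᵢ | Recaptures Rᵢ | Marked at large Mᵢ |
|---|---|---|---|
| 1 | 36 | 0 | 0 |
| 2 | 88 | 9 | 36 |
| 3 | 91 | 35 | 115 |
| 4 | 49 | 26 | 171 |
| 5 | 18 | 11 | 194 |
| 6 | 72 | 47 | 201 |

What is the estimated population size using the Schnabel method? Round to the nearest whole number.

N ≈ 312

Σ MᵢCᵢ = 0·36 + 36·88 + 115·91 + 171·49 + 194·18 + 201·72 = 0 + 3168 + 10465 + 8379 + 3492 + 14472 = 39976
Σ Rᵢ = 0 + 9 + 35 + 26 + 11 + 47 = 128
N̂ = 39976 / 128 ≈ 312.3 → 312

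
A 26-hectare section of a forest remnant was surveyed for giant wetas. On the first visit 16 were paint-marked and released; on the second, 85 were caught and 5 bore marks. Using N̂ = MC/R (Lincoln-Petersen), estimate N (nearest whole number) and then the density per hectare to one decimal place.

N̂ = 16·85/5 = 1360/5 = 272
Density = N̂ / area = 272 / 26 ≈ 10.46 → 10.5 per hectare

density ≈ 10.5 giant wetas per hectare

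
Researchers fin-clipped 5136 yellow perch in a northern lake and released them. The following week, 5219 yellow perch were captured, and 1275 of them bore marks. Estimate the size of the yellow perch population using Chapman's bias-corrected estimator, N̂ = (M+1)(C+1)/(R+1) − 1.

N = 21,014

N̂ = (5136+1)(5219+1)/(1275+1) − 1 = 5137·5220/1276 − 1
= 26815140/1276 − 1 = 21015 − 1 = 21014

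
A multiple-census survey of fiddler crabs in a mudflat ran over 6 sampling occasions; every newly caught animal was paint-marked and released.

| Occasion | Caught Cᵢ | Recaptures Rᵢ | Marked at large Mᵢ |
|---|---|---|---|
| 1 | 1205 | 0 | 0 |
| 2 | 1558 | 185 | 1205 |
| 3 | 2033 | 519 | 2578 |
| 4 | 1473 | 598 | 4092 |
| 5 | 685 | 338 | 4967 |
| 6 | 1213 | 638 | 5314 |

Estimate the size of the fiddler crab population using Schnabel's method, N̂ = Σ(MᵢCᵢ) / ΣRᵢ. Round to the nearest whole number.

Σ MᵢCᵢ = 0·1205 + 1205·1558 + 2578·2033 + 4092·1473 + 4967·685 + 5314·1213 = 0 + 1877390 + 5241074 + 6027516 + 3402395 + 6445882 = 22994257
Σ Rᵢ = 0 + 185 + 519 + 598 + 338 + 638 = 2278
N̂ = 22994257 / 2278 ≈ 10094.1 → 10094

N ≈ 10,094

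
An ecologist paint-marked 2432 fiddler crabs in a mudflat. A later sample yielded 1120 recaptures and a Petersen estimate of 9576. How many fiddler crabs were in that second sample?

C = 4410

From N = M·C/R: C = N·R / M = 9576·1120 / 2432 = 10725120 / 2432 = 4410.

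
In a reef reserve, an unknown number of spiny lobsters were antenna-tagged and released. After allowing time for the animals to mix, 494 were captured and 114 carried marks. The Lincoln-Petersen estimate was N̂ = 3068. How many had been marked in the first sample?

From N = M·C/R: M = N·R / C = 3068·114 / 494 = 349752 / 494 = 708.

M = 708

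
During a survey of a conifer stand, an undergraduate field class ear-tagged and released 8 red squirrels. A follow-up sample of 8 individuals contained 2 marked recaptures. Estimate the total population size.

N = 32

If marked individuals mix randomly, R/C ≈ M/N, giving N ≈ M·C/R.
N = (8 × 8) / 2 = 64 / 2 = 32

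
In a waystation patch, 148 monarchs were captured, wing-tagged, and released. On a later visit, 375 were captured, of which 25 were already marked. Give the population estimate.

N = 2220

Lincoln-Petersen assumes M/N = R/C, so N = M·C / R.
N = (148 × 375) / 25 = 55500 / 25 = 2220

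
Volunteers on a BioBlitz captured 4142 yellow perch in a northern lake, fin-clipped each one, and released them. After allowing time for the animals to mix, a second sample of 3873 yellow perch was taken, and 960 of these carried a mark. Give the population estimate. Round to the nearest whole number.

N ≈ 16,710

The marked fraction in the recapture sample should equal the marked fraction in the population: 960/3873 = 4142/N.
N = (4142 × 3873) / 960 = 16041966 / 960 ≈ 16710.4 → 16710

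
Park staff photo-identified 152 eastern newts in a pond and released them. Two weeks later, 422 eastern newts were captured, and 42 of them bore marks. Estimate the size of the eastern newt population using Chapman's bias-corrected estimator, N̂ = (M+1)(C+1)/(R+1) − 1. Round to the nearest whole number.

N̂ = (152+1)(422+1)/(42+1) − 1 = 153·423/43 − 1
= 64719/43 − 1 ≈ 1505.1 − 1 ≈ 1504.1 → 1504

N ≈ 1504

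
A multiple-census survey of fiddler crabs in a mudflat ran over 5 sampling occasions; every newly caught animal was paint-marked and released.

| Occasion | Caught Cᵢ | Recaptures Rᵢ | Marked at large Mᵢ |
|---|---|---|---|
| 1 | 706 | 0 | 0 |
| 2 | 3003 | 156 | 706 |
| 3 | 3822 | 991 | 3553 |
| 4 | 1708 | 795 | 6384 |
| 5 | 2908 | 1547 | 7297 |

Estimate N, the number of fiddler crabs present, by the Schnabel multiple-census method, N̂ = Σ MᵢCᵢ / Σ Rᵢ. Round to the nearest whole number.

N ≈ 13,707

Σ MᵢCᵢ = 0·706 + 706·3003 + 3553·3822 + 6384·1708 + 7297·2908 = 0 + 2120118 + 13579566 + 10903872 + 21219676 = 47823232
Σ Rᵢ = 0 + 156 + 991 + 795 + 1547 = 3489
N̂ = 47823232 / 3489 ≈ 13706.9 → 13707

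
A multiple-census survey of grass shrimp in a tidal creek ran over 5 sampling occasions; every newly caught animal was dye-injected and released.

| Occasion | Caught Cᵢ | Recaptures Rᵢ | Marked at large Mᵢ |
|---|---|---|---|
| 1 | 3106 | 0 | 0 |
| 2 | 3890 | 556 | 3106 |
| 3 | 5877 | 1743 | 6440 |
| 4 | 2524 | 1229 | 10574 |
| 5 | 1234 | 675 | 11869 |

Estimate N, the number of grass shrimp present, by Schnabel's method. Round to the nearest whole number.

Σ MᵢCᵢ = 0·3106 + 3106·3890 + 6440·5877 + 10574·2524 + 11869·1234 = 0 + 12082340 + 37847880 + 26688776 + 14646346 = 91265342
Σ Rᵢ = 0 + 556 + 1743 + 1229 + 675 = 4203
N̂ = 91265342 / 4203 ≈ 21714.3 → 21714

N ≈ 21,714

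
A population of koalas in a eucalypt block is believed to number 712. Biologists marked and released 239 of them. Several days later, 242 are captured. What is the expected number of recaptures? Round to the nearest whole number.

expected recaptures ≈ 81

The marked fraction of the population is 239/712, so in a sample of 242 expect C·(M/N) marked.
E[R] = 239 × 242 / 712 = 57838 / 712 ≈ 81.2 → 81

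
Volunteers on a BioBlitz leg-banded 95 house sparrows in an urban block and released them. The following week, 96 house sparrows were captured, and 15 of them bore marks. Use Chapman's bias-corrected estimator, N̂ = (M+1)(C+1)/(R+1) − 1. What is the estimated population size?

N̂ = (95+1)(96+1)/(15+1) − 1 = 96·97/16 − 1
= 9312/16 − 1 = 582 − 1 = 581

N = 581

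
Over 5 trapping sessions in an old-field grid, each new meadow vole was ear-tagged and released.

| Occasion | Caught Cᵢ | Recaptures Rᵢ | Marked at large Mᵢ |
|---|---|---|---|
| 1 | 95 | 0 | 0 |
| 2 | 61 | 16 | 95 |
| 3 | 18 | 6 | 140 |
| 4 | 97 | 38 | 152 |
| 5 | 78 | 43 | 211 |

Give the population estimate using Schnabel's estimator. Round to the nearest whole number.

Σ MᵢCᵢ = 0·95 + 95·61 + 140·18 + 152·97 + 211·78 = 0 + 5795 + 2520 + 14744 + 16458 = 39517
Σ Rᵢ = 0 + 16 + 6 + 38 + 43 = 103
N̂ = 39517 / 103 ≈ 383.7 → 384

N ≈ 384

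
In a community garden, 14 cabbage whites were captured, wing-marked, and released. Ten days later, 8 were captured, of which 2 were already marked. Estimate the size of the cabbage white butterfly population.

N = 56

N = (14 × 8) / 2 = 112 / 2 = 56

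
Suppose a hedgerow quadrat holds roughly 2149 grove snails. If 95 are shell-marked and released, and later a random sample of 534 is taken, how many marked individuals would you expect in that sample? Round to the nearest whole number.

The marked fraction of the population is 95/2149, so in a sample of 534 expect C·(M/N) marked.
E[R] = 95 × 534 / 2149 = 50730 / 2149 ≈ 23.6 → 24

expected recaptures ≈ 24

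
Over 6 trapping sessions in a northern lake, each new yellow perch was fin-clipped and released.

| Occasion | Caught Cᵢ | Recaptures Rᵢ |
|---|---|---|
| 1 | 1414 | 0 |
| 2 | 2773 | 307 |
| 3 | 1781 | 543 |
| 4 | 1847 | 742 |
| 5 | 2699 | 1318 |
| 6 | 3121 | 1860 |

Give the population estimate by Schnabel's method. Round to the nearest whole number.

N ≈ 12,749

Marked at large before each occasion: Mᵢ = Σⱼ<ᵢ (Cⱼ − Rⱼ) → M1=0, M2=1414, M3=3880, M4=5118, M5=6223, M6=7604
Σ MᵢCᵢ = 0·1414 + 1414·2773 + 3880·1781 + 5118·1847 + 6223·2699 + 7604·3121 = 0 + 3921022 + 6910280 + 9452946 + 16795877 + 23732084 = 60812209
Σ Rᵢ = 0 + 307 + 543 + 742 + 1318 + 1860 = 4770
N̂ = 60812209 / 4770 ≈ 12748.9 → 12749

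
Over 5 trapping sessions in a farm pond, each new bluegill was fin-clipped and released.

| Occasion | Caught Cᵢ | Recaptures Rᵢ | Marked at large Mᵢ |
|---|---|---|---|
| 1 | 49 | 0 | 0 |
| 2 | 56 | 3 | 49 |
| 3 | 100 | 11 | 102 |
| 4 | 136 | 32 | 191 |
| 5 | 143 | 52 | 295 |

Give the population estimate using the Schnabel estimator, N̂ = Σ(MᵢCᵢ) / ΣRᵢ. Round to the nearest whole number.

Σ MᵢCᵢ = 0·49 + 49·56 + 102·100 + 191·136 + 295·143 = 0 + 2744 + 10200 + 25976 + 42185 = 81105
Σ Rᵢ = 0 + 3 + 11 + 32 + 52 = 98
N̂ = 81105 / 98 ≈ 827.6 → 828

N ≈ 828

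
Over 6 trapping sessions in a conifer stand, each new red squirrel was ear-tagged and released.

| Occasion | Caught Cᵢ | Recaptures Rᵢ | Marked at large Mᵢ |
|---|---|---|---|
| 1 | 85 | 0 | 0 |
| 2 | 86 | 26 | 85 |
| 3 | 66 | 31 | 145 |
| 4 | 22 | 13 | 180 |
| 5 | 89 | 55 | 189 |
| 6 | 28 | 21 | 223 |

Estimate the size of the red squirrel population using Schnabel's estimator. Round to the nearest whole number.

N ≈ 301

Σ MᵢCᵢ = 0·85 + 85·86 + 145·66 + 180·22 + 189·89 + 223·28 = 0 + 7310 + 9570 + 3960 + 16821 + 6244 = 43905
Σ Rᵢ = 0 + 26 + 31 + 13 + 55 + 21 = 146
N̂ = 43905 / 146 ≈ 300.7 → 301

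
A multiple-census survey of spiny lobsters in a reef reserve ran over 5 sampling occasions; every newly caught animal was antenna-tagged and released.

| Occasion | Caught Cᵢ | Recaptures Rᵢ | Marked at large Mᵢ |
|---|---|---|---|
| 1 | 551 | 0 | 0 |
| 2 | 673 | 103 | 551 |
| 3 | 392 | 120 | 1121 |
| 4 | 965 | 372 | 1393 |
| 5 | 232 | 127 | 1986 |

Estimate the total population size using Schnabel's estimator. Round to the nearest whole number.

N ≈ 3622

Σ MᵢCᵢ = 0·551 + 551·673 + 1121·392 + 1393·965 + 1986·232 = 0 + 370823 + 439432 + 1344245 + 460752 = 2615252
Σ Rᵢ = 0 + 103 + 120 + 372 + 127 = 722
N̂ = 2615252 / 722 ≈ 3622.2 → 3622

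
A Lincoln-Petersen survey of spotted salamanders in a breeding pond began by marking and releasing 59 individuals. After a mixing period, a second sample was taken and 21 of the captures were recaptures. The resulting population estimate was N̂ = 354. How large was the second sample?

From N = M·C/R: C = N·R / M = 354·21 / 59 = 7434 / 59 = 126.

C = 126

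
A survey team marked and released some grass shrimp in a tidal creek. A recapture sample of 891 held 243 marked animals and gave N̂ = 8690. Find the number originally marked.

From N = M·C/R: M = N·R / C = 8690·243 / 891 = 2111670 / 891 = 2370.

M = 2370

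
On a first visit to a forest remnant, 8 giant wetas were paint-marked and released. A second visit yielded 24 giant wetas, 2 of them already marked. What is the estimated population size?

N = 96

The marked fraction in the recapture sample should equal the marked fraction in the population: 2/24 = 8/N.
N = (8 × 24) / 2 = 192 / 2 = 96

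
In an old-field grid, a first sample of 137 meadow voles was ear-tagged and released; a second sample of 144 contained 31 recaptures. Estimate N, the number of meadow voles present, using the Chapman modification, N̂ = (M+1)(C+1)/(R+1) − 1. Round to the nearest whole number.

N̂ = (137+1)(144+1)/(31+1) − 1 = 138·145/32 − 1
= 20010/32 − 1 ≈ 625.3 − 1 ≈ 624.3 → 624

N ≈ 624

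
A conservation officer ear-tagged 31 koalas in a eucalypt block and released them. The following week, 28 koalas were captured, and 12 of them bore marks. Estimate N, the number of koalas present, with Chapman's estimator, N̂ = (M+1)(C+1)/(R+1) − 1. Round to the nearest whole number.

N ≈ 70

N̂ = (31+1)(28+1)/(12+1) − 1 = 32·29/13 − 1
= 928/13 − 1 ≈ 71.4 − 1 ≈ 70.4 → 70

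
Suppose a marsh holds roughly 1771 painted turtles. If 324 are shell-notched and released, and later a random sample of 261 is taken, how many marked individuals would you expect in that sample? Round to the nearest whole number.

The marked fraction of the population is 324/1771, so in a sample of 261 expect C·(M/N) marked.
E[R] = 324 × 261 / 1771 = 84564 / 1771 ≈ 47.7 → 48

expected recaptures ≈ 48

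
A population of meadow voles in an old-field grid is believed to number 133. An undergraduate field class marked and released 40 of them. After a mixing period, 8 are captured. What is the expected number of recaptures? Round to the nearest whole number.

Expected recaptures E[R] = M·C / N.
E[R] = 40 × 8 / 133 = 320 / 133 ≈ 2.4 → 2

expected recaptures ≈ 2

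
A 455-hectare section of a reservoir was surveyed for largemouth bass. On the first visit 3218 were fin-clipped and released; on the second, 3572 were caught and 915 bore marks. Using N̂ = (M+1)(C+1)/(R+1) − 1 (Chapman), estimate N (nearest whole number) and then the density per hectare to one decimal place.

N̂ = 3219·3573/916 − 1 = 11501487/916 − 1 ≈ 12555.2 → 12555
Density = N̂ / area = 12555 / 455 ≈ 27.59 → 27.6 per hectare

density ≈ 27.6 largemouth bass per hectare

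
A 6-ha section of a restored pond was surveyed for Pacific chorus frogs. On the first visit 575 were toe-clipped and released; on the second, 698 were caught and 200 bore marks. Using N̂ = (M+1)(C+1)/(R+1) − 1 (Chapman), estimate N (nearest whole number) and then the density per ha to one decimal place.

N̂ = 576·699/201 − 1 = 402624/201 − 1 ≈ 2002.1 → 2002
Density = N̂ / area = 2002 / 6 ≈ 333.67 → 333.7 per ha

density ≈ 333.7 Pacific chorus frogs per ha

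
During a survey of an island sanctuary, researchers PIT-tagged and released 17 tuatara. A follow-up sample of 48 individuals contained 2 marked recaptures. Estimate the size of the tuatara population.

N = 408

N = (17 × 48) / 2 = 816 / 2 = 408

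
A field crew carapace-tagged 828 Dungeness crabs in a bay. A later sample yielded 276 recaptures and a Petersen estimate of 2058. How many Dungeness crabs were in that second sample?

From N = M·C/R: C = N·R / M = 2058·276 / 828 = 568008 / 828 = 686.

C = 686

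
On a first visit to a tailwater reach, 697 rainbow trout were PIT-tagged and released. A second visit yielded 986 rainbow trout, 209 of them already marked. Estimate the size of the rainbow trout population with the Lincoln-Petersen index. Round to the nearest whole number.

If marked individuals mix randomly, R/C ≈ M/N, giving N ≈ M·C/R.
N = (697 × 986) / 209 = 687242 / 209 ≈ 3288.2 → 3288

N ≈ 3288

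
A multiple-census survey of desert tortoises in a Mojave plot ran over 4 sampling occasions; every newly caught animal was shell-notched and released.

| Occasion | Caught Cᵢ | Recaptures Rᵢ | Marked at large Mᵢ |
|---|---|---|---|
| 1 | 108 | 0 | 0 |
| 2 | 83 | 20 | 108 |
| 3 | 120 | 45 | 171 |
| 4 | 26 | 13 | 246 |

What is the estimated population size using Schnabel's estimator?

N = 460

Σ MᵢCᵢ = 0·108 + 108·83 + 171·120 + 246·26 = 0 + 8964 + 20520 + 6396 = 35880
Σ Rᵢ = 0 + 20 + 45 + 13 = 78
N̂ = 35880 / 78 = 460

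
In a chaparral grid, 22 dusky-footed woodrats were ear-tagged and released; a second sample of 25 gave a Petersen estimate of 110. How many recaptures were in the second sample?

R = 5

From N = M·C/R: R = M·C / N = 22·25 / 110 = 550 / 110 = 5.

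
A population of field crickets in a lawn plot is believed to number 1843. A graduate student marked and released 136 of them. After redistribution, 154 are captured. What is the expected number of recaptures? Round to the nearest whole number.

Expected recaptures E[R] = M·C / N.
E[R] = 136 × 154 / 1843 = 20944 / 1843 ≈ 11.4 → 11

expected recaptures ≈ 11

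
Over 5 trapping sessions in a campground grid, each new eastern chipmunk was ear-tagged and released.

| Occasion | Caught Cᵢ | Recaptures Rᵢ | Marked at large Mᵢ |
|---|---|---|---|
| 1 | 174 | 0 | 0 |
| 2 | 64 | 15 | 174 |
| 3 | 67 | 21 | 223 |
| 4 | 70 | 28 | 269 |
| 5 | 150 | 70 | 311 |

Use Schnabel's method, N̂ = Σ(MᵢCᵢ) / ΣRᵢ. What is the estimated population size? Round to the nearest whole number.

N ≈ 683

Σ MᵢCᵢ = 0·174 + 174·64 + 223·67 + 269·70 + 311·150 = 0 + 11136 + 14941 + 18830 + 46650 = 91557
Σ Rᵢ = 0 + 15 + 21 + 28 + 70 = 134
N̂ = 91557 / 134 ≈ 683.3 → 683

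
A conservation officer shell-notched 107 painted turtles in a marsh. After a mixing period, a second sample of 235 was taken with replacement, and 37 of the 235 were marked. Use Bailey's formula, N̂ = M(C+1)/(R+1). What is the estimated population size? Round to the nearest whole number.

N̂ = 107·(235+1)/(37+1) = 107·236/38 = 25252/38 ≈ 664.5 → 665

N ≈ 665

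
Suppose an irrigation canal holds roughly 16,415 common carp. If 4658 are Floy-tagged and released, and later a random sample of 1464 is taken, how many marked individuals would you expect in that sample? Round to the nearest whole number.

expected recaptures ≈ 415

The marked fraction of the population is 4658/16415, so in a sample of 1464 expect C·(M/N) marked.
E[R] = 4658 × 1464 / 16415 = 6819312 / 16415 ≈ 415.4 → 415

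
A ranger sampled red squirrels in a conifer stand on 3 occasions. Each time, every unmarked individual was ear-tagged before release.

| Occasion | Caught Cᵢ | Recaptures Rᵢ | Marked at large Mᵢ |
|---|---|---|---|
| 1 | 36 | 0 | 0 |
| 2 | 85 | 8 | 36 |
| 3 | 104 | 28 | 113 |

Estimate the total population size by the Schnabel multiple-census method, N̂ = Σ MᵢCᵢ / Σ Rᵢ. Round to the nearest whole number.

N ≈ 411

Σ MᵢCᵢ = 0·36 + 36·85 + 113·104 = 0 + 3060 + 11752 = 14812
Σ Rᵢ = 0 + 8 + 28 = 36
N̂ = 14812 / 36 ≈ 411.4 → 411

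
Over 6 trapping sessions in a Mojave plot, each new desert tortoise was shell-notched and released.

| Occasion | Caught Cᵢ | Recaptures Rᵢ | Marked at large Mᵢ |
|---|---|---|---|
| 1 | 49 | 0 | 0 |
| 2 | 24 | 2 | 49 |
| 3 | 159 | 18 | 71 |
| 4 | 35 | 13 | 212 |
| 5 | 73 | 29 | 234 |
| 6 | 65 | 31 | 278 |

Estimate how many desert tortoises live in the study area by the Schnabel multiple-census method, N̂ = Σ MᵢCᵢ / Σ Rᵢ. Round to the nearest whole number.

N ≈ 592

Σ MᵢCᵢ = 0·49 + 49·24 + 71·159 + 212·35 + 234·73 + 278·65 = 0 + 1176 + 11289 + 7420 + 17082 + 18070 = 55037
Σ Rᵢ = 0 + 2 + 18 + 13 + 29 + 31 = 93
N̂ = 55037 / 93 ≈ 591.8 → 592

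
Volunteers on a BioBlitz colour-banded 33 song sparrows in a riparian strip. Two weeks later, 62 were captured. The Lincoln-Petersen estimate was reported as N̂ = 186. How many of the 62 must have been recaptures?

R = 11

From N = M·C/R: R = M·C / N = 33·62 / 186 = 2046 / 186 = 11.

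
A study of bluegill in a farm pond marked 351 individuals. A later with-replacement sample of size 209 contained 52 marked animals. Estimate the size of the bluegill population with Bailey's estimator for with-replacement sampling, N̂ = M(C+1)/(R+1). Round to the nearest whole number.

N ≈ 1391

N̂ = 351·(209+1)/(52+1) = 351·210/53 = 73710/53 ≈ 1390.8 → 1391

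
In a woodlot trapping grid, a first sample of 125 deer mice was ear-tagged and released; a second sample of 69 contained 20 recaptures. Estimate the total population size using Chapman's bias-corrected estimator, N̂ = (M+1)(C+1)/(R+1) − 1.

N̂ = (125+1)(69+1)/(20+1) − 1 = 126·70/21 − 1
= 8820/21 − 1 = 420 − 1 = 419

N = 419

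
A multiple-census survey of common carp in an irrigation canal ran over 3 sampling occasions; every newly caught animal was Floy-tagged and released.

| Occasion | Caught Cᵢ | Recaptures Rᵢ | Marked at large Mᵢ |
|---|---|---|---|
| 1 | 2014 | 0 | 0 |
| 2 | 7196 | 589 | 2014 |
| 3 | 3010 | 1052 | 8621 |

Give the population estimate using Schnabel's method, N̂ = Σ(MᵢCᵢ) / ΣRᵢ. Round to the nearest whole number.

Σ MᵢCᵢ = 0·2014 + 2014·7196 + 8621·3010 = 0 + 14492744 + 25949210 = 40441954
Σ Rᵢ = 0 + 589 + 1052 = 1641
N̂ = 40441954 / 1641 ≈ 24644.7 → 24645

N ≈ 24,645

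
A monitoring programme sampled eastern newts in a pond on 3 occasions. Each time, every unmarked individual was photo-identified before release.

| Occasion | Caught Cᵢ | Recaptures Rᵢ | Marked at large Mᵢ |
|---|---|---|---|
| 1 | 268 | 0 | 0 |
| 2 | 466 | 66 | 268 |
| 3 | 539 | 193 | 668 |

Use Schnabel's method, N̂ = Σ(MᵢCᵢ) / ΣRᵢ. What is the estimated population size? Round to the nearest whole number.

N ≈ 1872

Σ MᵢCᵢ = 0·268 + 268·466 + 668·539 = 0 + 124888 + 360052 = 484940
Σ Rᵢ = 0 + 66 + 193 = 259
N̂ = 484940 / 259 ≈ 1872.4 → 1872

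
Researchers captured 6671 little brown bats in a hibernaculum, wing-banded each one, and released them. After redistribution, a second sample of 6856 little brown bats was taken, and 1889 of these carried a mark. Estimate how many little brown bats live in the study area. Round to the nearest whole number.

N ≈ 24,212

The marked fraction in the recapture sample should equal the marked fraction in the population: 1889/6856 = 6671/N.
N = (6671 × 6856) / 1889 = 45736376 / 1889 ≈ 24212.0 → 24212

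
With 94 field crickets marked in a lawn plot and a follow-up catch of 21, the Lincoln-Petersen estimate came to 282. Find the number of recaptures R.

R = 7

From N = M·C/R: R = M·C / N = 94·21 / 282 = 1974 / 282 = 7.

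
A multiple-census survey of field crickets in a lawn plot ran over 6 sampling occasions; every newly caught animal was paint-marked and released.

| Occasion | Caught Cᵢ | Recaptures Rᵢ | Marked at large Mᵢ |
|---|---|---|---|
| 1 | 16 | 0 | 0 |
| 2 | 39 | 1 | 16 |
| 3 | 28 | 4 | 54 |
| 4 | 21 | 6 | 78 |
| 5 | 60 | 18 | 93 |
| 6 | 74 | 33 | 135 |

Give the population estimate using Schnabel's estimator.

N = 312

Σ MᵢCᵢ = 0·16 + 16·39 + 54·28 + 78·21 + 93·60 + 135·74 = 0 + 624 + 1512 + 1638 + 5580 + 9990 = 19344
Σ Rᵢ = 0 + 1 + 4 + 6 + 18 + 33 = 62
N̂ = 19344 / 62 = 312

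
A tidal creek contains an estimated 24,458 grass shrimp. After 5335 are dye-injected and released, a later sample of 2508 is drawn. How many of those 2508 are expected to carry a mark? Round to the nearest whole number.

The marked fraction of the population is 5335/24458, so in a sample of 2508 expect C·(M/N) marked.
E[R] = 5335 × 2508 / 24458 = 13380180 / 24458 ≈ 547.1 → 547

expected recaptures ≈ 547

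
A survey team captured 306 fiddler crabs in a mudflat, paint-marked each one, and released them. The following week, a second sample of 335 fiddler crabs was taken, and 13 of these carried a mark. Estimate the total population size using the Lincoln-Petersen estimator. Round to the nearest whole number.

N = (306 × 335) / 13 = 102510 / 13 ≈ 7885.4 → 7885

N ≈ 7885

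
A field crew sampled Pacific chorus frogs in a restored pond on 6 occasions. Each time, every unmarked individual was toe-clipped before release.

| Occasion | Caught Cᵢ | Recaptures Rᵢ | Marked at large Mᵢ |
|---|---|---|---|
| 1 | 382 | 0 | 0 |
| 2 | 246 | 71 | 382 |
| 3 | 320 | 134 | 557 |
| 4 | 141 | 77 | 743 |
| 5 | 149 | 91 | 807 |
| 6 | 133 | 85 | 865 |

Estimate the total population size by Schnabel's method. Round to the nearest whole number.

Σ MᵢCᵢ = 0·382 + 382·246 + 557·320 + 743·141 + 807·149 + 865·133 = 0 + 93972 + 178240 + 104763 + 120243 + 115045 = 612263
Σ Rᵢ = 0 + 71 + 134 + 77 + 91 + 85 = 458
N̂ = 612263 / 458 ≈ 1336.8 → 1337

N ≈ 1337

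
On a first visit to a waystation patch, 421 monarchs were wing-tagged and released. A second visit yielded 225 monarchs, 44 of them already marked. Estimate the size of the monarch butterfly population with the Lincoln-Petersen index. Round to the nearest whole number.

N ≈ 2153

N = (421 × 225) / 44 = 94725 / 44 ≈ 2152.8 → 2153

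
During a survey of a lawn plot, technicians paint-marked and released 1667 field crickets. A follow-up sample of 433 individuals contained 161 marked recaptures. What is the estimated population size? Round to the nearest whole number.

If marked individuals mix randomly, R/C ≈ M/N, giving N ≈ M·C/R.
N = (1667 × 433) / 161 = 721811 / 161 ≈ 4483.3 → 4483

N ≈ 4483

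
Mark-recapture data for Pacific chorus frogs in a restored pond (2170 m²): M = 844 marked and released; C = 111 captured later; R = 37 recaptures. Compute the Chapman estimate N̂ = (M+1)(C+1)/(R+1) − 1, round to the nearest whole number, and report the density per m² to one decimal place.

N̂ = 845·112/38 − 1 = 94640/38 − 1 ≈ 2489.5 → 2490
Density = N̂ / area = 2490 / 2170 ≈ 1.147 → 1.1 per m²

density ≈ 1.1 Pacific chorus frogs per m²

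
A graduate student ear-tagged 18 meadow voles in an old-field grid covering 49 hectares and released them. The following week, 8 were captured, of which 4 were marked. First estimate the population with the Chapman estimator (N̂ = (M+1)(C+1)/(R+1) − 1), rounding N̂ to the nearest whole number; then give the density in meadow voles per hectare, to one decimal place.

density ≈ 0.7 meadow voles per hectare

N̂ = 19·9/5 − 1 = 171/5 − 1 ≈ 33.2 → 33
Density = N̂ / area = 33 / 49 ≈ 0.67 → 0.7 per hectare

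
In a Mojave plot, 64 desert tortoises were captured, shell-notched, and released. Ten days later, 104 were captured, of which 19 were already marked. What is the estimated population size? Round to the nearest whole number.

Lincoln-Petersen assumes M/N = R/C, so N = M·C / R.
N = (64 × 104) / 19 = 6656 / 19 ≈ 350.3 → 350

N ≈ 350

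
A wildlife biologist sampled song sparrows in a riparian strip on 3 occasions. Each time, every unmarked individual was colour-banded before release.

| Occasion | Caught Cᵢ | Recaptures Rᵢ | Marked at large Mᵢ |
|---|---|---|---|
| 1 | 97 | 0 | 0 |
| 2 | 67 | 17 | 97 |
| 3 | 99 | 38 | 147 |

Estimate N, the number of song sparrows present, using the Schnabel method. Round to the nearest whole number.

N ≈ 383

Σ MᵢCᵢ = 0·97 + 97·67 + 147·99 = 0 + 6499 + 14553 = 21052
Σ Rᵢ = 0 + 17 + 38 = 55
N̂ = 21052 / 55 ≈ 382.8 → 383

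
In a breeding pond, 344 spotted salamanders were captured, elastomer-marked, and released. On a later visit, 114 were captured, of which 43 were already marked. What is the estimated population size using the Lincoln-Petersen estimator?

The marked fraction in the recapture sample should equal the marked fraction in the population: 43/114 = 344/N.
N = (344 × 114) / 43 = 39216 / 43 = 912

N = 912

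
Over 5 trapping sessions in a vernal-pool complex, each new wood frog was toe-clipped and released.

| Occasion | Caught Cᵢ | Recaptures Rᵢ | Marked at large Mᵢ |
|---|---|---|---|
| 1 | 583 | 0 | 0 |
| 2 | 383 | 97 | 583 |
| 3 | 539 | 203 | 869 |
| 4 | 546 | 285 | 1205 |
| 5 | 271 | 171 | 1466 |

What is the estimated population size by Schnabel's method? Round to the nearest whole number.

N ≈ 2311

Σ MᵢCᵢ = 0·583 + 583·383 + 869·539 + 1205·546 + 1466·271 = 0 + 223289 + 468391 + 657930 + 397286 = 1746896
Σ Rᵢ = 0 + 97 + 203 + 285 + 171 = 756
N̂ = 1746896 / 756 ≈ 2310.7 → 2311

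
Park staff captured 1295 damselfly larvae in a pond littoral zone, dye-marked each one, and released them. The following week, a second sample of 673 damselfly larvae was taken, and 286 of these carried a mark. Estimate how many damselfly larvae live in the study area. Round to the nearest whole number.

N ≈ 3047

N = (1295 × 673) / 286 = 871535 / 286 ≈ 3047.3 → 3047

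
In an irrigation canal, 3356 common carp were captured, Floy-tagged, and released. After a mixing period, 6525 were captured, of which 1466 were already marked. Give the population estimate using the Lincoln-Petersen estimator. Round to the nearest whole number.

N = (3356 × 6525) / 1466 = 21897900 / 1466 ≈ 14937.2 → 14937

N ≈ 14,937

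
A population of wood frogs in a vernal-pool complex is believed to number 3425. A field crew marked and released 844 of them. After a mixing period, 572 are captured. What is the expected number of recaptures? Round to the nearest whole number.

The marked fraction of the population is 844/3425, so in a sample of 572 expect C·(M/N) marked.
E[R] = 844 × 572 / 3425 = 482768 / 3425 ≈ 141.0 → 141

expected recaptures ≈ 141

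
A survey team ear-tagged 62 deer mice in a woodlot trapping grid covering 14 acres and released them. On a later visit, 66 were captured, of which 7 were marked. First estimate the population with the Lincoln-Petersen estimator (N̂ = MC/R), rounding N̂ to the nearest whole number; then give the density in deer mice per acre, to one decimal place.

N̂ = 62·66/7 = 4092/7 ≈ 584.6 → 585
Density = N̂ / area = 585 / 14 ≈ 41.79 → 41.8 per acre

density ≈ 41.8 deer mice per acre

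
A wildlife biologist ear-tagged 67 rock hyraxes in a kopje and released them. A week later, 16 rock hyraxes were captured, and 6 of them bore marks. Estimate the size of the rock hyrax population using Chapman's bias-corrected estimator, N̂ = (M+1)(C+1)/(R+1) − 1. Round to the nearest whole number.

N̂ = (67+1)(16+1)/(6+1) − 1 = 68·17/7 − 1
= 1156/7 − 1 ≈ 165.1 − 1 ≈ 164.1 → 164

N ≈ 164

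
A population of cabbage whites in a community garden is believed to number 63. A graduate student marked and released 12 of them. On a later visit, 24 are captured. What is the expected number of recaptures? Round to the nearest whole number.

The marked fraction of the population is 12/63, so in a sample of 24 expect C·(M/N) marked.
E[R] = 12 × 24 / 63 = 288 / 63 ≈ 4.6 → 5

expected recaptures ≈ 5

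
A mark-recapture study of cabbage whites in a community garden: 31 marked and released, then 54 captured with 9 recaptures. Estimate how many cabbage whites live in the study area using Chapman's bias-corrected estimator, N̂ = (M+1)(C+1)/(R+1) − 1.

N = 175

N̂ = (31+1)(54+1)/(9+1) − 1 = 32·55/10 − 1
= 1760/10 − 1 = 176 − 1 = 175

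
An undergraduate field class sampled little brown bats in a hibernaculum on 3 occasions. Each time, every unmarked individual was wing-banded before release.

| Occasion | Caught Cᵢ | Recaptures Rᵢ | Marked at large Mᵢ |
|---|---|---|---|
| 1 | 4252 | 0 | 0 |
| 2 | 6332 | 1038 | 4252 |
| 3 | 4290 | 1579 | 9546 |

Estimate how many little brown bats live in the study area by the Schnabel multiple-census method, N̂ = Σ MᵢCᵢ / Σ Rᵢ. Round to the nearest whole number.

Σ MᵢCᵢ = 0·4252 + 4252·6332 + 9546·4290 = 0 + 26923664 + 40952340 = 67876004
Σ Rᵢ = 0 + 1038 + 1579 = 2617
N̂ = 67876004 / 2617 ≈ 25936.6 → 25937

N ≈ 25,937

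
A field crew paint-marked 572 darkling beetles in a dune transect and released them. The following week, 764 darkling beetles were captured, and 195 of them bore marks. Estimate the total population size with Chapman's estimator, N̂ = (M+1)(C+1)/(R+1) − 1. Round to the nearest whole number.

N̂ = (572+1)(764+1)/(195+1) − 1 = 573·765/196 − 1
= 438345/196 − 1 ≈ 2236.45 − 1 ≈ 2235.45 → 2235

N ≈ 2235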